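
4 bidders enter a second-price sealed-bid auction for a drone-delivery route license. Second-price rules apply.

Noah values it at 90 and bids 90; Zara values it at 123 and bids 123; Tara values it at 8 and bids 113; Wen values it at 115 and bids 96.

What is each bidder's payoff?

Sorted high to low: Zara 123; Tara 113; Wen 96; Noah 90.
Zara has the top bid and wins; the price is the second-highest bid, 113.
Zara's payoff = 123 − 113 = 10. All other bidders lose, so their payoff is 0.

Noah 0, Zara 10, Tara 0, Wen 0.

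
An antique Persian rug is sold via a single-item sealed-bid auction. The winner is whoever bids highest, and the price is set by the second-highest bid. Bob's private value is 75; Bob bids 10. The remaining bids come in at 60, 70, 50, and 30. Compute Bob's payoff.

Highest competing bid: 70.
Bob's bid 10 is not the highest, so Bob loses, pays nothing, and earns zero payoff.

0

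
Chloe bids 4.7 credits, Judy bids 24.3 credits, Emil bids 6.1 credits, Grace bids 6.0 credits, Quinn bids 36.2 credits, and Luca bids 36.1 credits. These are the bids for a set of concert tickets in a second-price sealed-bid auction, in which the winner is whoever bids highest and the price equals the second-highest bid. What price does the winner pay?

Price paid: 36.1 credits.

Ordered from highest: Quinn 36.2 credits > Luca 36.1 credits > Judy 24.3 credits > Emil 6.1 credits > Grace 6.0 credits > Chloe 4.7 credits.
Quinn is the highest bidder, so Quinn wins.
Under the second-price rule, the price is the second-highest bid: 36.1 credits.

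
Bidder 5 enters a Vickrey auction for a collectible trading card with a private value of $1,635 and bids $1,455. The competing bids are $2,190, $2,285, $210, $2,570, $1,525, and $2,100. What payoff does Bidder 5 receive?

Payoff = $0.

Highest competing bid: $2,570.
Bidder 5's bid $1,455 is not the highest, so Bidder 5 loses, pays nothing, and earns zero payoff.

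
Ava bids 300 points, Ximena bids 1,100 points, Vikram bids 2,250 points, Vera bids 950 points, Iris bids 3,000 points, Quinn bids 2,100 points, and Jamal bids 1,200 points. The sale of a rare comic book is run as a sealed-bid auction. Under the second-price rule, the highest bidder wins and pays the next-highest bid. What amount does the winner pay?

2,250 points

Bids in descending order: Iris 3,000 points, then Vikram 2,250 points, then Quinn 2,100 points, then Jamal 1,200 points, then Ximena 1,100 points, then Vera 950 points, then Ava 300 points.
Iris has the highest bid, so Iris wins.
The second-highest bid is 2,250 points, so that is what Iris pays.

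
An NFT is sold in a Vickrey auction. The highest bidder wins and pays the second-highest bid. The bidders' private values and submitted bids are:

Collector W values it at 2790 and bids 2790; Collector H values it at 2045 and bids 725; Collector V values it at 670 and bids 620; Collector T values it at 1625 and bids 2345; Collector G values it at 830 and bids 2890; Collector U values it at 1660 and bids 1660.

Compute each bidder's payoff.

Collector W 0, Collector H 0, Collector V 0, Collector T 0, Collector G -1960, Collector U 0.

Ranking the bids: Collector G 2890 > Collector W 2790 > Collector T 2345 > Collector U 1660 > Collector H 725 > Collector V 620.
Collector G has the top bid and wins; the price is the second-highest bid, 2790.
Collector G's payoff = 830 − 2790 = -1960. All other bidders lose, so their payoff is 0.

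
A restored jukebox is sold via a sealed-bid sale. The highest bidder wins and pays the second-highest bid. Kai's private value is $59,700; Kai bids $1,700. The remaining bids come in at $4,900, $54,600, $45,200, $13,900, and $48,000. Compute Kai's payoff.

Kai's payoff: $0.

Highest competing bid: $54,600.
Kai's bid $1,700 is not the highest, so Kai loses, pays nothing, and earns zero payoff.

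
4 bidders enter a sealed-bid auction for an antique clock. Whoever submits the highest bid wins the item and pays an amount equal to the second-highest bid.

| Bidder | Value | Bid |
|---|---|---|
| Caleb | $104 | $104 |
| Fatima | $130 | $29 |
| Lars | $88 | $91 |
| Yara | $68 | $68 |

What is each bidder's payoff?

Caleb $13, Fatima $0, Lars $0, Yara $0.

Sorted high to low: Caleb $104; Lars $91; Yara $68; Fatima $29.
Caleb has the top bid and wins; the price is the second-highest bid, $91.
Caleb's payoff = $104 − $91 = $13. All other bidders lose, so their payoff is 0.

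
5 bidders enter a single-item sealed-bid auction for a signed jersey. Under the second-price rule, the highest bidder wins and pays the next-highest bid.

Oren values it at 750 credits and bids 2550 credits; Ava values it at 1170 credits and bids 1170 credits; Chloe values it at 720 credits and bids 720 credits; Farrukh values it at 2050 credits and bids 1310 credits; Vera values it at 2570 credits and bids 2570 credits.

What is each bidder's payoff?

Payoffs: Oren 0 credits, Ava 0 credits, Chloe 0 credits, Farrukh 0 credits, Vera 20 credits.

Sorted high to low: Vera 2570 credits > Oren 2550 credits > Farrukh 1310 credits > Ava 1170 credits > Chloe 720 credits.
Vera has the top bid and wins; the price is the second-highest bid, 2550 credits.
Vera's payoff = 2570 credits − 2550 credits = 20 credits. All other bidders lose, so their payoff is 0.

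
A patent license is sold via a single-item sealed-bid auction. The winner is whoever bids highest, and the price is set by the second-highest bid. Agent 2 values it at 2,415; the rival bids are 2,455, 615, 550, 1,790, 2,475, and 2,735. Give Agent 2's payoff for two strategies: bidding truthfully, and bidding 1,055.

The highest competing bid is 2,735.
Bidding truthfully at 2,415: the top bid is 2,735 (a rival), so Agent 2 loses. Payoff = 0.
Bidding 1,055: the top bid is 2,735 (a rival), so Agent 2 loses. Payoff = 0.
The bid only affects whether you win, not the price — here both bids land on the same side of the top rival bid, so the deviation is payoff-neutral.

(a) 0  (b) 0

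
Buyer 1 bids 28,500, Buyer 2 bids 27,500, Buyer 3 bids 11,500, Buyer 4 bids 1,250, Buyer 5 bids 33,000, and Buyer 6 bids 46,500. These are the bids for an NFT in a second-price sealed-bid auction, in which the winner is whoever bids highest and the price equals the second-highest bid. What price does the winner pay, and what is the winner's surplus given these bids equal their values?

Sorted high to low: Buyer 6 46,500; Buyer 5 33,000; Buyer 1 28,500; Buyer 2 27,500; Buyer 3 11,500; Buyer 4 1,250.
Buyer 6 is the highest bidder, so Buyer 6 wins.
Under the second-price rule, the price is the second-highest bid: 33,000.
Surplus = 46,500 − 33,000 = 13,500.

Price 33,000; surplus 13,500.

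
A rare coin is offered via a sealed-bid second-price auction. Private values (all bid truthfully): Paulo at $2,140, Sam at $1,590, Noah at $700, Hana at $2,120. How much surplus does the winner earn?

$20

Ordered from highest: Paulo $2,140 > Hana $2,120 > Sam $1,590 > Noah $700.
Paulo wins with the top bid and pays the second-highest, $2,120.
Surplus = $2,140 − $2,120 = $20.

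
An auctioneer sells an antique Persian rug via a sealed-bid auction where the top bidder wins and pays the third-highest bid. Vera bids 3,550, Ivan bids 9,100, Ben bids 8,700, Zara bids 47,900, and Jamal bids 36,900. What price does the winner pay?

9,100

Sorted high to low: Zara 47,900; Jamal 36,900; Ivan 9,100; Ben 8,700; Vera 3,550.
Zara is the highest bidder, so Zara wins.
Under the third-price rule, the price is the third-highest bid: 9,100.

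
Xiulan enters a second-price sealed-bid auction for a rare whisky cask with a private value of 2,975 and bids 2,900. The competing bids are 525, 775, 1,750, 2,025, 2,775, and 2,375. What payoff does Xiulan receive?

Highest competing bid: 2,775.
Xiulan's bid 2,900 is the highest overall, so Xiulan wins and pays the second-highest bid, 2,775.
Payoff = value − price = 2,975 − 2,775 = 200.

200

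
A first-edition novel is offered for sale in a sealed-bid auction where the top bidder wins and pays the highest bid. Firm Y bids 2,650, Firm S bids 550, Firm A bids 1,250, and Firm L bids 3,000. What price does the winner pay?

Ordered from highest: Firm L 3,000; Firm Y 2,650; Firm A 1,250; Firm S 550.
Firm L is the highest bidder, so Firm L wins.
Under the first-price rule, the price is the highest bid: 3,000.

Price paid: 3,000.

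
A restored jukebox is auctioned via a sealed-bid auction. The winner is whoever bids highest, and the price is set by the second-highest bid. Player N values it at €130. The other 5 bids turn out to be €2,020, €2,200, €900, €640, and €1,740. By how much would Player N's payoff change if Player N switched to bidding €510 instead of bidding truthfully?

The highest competing bid is €2,200.
Bidding truthfully at €130: the top bid is €2,200 (a rival), so Player N loses. Payoff = €0.
Bidding €510: the top bid is €2,200 (a rival), so Player N loses. Payoff = €0.
Change = €0 − €0 = €0.

Change in payoff: €0.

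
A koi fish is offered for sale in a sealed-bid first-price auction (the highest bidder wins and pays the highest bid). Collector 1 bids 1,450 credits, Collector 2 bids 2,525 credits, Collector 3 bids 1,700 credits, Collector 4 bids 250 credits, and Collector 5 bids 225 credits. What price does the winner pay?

The winner pays 2,525 credits.

Ordered from highest: Collector 2 2,525 credits; Collector 3 1,700 credits; Collector 1 1,450 credits; Collector 4 250 credits; Collector 5 225 credits.
Collector 2 is the highest bidder, so Collector 2 wins.
Under the first-price rule, the price is the highest bid: 2,525 credits.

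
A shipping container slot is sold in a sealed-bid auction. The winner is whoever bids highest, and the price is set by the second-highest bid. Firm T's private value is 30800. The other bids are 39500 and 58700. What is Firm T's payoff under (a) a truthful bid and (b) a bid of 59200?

(a) 0  (b) -27900

The highest competing bid is 58700.
Bidding truthfully at 30800: the top bid is 58700 (a rival), so Firm T loses. Payoff = 0.
Bidding 59200: Firm T has the top bid, wins, and pays the second-highest bid 58700. Payoff = 30800 − 58700 = -27900.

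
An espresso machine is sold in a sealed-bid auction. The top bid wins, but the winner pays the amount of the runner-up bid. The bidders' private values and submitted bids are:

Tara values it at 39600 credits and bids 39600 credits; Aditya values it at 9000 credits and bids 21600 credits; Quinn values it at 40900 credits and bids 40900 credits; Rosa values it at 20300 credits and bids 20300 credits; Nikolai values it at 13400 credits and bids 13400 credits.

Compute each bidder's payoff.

Payoffs: Tara 0 credits, Aditya 0 credits, Quinn 1300 credits, Rosa 0 credits, Nikolai 0 credits.

Bids in descending order: Quinn 40900 credits > Tara 39600 credits > Aditya 21600 credits > Rosa 20300 credits > Nikolai 13400 credits.
Quinn has the top bid and wins; the price is the second-highest bid, 39600 credits.
Quinn's payoff = 40900 credits − 39600 credits = 1300 credits. All other bidders lose, so their payoff is 0.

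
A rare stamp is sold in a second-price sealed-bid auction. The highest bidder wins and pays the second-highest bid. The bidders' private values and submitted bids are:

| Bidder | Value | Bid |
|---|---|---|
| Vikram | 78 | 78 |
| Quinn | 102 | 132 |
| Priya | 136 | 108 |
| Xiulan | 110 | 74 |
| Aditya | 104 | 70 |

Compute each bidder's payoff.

Ranking the bids: Quinn 132, then Priya 108, then Vikram 78, then Xiulan 74, then Aditya 70.
Quinn has the top bid and wins; the price is the second-highest bid, 108.
Quinn's payoff = 102 − 108 = -6. All other bidders lose, so their payoff is 0.

Payoffs: Vikram 0, Quinn -6, Priya 0, Xiulan 0, Aditya 0.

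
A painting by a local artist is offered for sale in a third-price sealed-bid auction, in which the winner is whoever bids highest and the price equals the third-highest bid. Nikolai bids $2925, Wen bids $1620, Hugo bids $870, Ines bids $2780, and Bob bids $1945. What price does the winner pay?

The winner pays $1945.

Sorted high to low: Nikolai $2925 > Ines $2780 > Bob $1945 > Wen $1620 > Hugo $870.
Nikolai is the highest bidder, so Nikolai wins.
Under the third-price rule, the price is the third-highest bid: $1945.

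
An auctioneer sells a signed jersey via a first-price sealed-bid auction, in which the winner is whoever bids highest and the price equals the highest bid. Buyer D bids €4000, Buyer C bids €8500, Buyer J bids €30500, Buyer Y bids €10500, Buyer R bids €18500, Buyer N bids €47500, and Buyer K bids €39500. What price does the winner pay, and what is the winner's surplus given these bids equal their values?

Ordered from highest: Buyer N €47500 > Buyer K €39500 > Buyer J €30500 > Buyer R €18500 > Buyer Y €10500 > Buyer C €8500 > Buyer D €4000.
Buyer N is the highest bidder, so Buyer N wins.
Under the first-price rule, the price is the highest bid: €47500.
Surplus = €47500 − €47500 = €0.

Price €47500; surplus €0.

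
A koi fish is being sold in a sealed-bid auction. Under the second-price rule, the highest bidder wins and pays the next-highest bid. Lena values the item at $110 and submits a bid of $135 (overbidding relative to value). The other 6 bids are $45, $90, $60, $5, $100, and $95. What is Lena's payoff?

Lena's payoff: $10.

Highest competing bid: $100.
Lena's bid $135 is the highest overall, so Lena wins and pays the second-highest bid, $100.
Payoff = value − price = $110 − $100 = $10.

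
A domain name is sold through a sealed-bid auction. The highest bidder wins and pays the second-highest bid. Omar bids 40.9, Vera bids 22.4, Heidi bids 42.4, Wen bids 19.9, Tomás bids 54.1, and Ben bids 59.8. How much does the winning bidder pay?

The winner pays 54.1.

Ordered from highest: Ben 59.8, then Tomás 54.1, then Heidi 42.4, then Omar 40.9, then Vera 22.4, then Wen 19.9.
Ben has the highest bid, so Ben wins.
The second-highest bid is 54.1, so that is what Ben pays.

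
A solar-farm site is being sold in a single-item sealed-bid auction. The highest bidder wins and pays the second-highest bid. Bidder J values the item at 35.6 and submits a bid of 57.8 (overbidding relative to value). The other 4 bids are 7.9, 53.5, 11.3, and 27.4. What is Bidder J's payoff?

Highest competing bid: 53.5.
Bidder J's bid 57.8 is the highest overall, so Bidder J wins and pays the second-highest bid, 53.5.
Payoff = value − price = 35.6 − 53.5 = -17.9.
Overbidding won the item at a price above value — truthful bidding would have avoided this loss.

Payoff = -17.9.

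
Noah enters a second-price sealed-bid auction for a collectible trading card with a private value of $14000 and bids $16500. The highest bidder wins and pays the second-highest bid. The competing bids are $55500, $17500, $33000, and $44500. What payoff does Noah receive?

$0

Highest competing bid: $55500.
Noah's bid $16500 is not the highest, so Noah loses, pays nothing, and earns zero payoff.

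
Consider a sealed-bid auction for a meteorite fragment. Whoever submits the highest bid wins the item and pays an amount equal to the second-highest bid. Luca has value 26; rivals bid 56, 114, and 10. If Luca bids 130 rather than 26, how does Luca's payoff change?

-88

The highest competing bid is 114.
Bidding truthfully at 26: the top bid is 114 (a rival), so Luca loses. Payoff = 0.
Bidding 130: Luca has the top bid, wins, and pays the second-highest bid 114. Payoff = 26 − 114 = -88.
Change = -88 − 0 = -88.
This is the dominant-strategy logic: truthful bidding weakly beats any alternative.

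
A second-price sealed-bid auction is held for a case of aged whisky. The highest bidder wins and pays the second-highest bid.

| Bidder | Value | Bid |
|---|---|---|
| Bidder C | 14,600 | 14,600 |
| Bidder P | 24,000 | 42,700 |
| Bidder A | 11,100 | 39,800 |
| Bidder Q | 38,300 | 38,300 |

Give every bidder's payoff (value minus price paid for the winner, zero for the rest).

Payoffs: Bidder C 0, Bidder P -15,800, Bidder A 0, Bidder Q 0.

Ranking the bids: Bidder P 42,700 > Bidder A 39,800 > Bidder Q 38,300 > Bidder C 14,600.
Bidder P has the top bid and wins; the price is the second-highest bid, 39,800.
Bidder P's payoff = 24,000 − 39,800 = -15,800. All other bidders lose, so their payoff is 0.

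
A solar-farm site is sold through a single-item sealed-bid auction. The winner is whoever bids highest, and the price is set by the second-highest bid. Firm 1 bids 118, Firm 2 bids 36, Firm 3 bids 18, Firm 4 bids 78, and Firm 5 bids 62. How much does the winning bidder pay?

Sorted high to low: Firm 1 118, then Firm 4 78, then Firm 5 62, then Firm 2 36, then Firm 3 18.
Firm 1 has the highest bid, so Firm 1 wins.
The second-highest bid is 78, so that is what Firm 1 pays.

Price paid: 78.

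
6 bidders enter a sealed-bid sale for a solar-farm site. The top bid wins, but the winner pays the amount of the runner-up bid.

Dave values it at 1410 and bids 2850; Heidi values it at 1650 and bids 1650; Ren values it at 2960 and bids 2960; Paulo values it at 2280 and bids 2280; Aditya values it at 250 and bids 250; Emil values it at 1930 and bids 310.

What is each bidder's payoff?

Ranking the bids: Ren 2960 > Dave 2850 > Paulo 2280 > Heidi 1650 > Emil 310 > Aditya 250.
Ren has the top bid and wins; the price is the second-highest bid, 2850.
Ren's payoff = 2960 − 2850 = 110. All other bidders lose, so their payoff is 0.

Dave 0, Heidi 0, Ren 110, Paulo 0, Aditya 0, Emil 0.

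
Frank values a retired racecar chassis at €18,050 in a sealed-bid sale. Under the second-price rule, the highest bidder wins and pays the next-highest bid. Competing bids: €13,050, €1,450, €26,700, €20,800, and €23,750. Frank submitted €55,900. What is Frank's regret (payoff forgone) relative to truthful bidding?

€8,650

The highest competing bid is €26,700.
Bidding truthfully at €18,050: the top bid is €26,700 (a rival), so Frank loses. Payoff = €0.
Bidding €55,900: Frank has the top bid, wins, and pays the second-highest bid €26,700. Payoff = €18,050 − €26,700 = -€8,650.
Regret = truthful payoff − actual payoff = €0 − -€8,650 = €8,650.
Deviating from a truthful bid can only lose payoff in a second-price auction — never gain.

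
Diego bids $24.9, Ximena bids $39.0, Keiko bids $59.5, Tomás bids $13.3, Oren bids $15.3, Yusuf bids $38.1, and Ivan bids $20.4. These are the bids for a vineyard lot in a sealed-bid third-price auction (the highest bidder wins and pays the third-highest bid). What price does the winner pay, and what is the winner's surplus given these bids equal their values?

Price $38.1; surplus $21.4.

Sorted high to low: Keiko $59.5 > Ximena $39.0 > Yusuf $38.1 > Diego $24.9 > Ivan $20.4 > Oren $15.3 > Tomás $13.3.
Keiko is the highest bidder, so Keiko wins.
Under the third-price rule, the price is the third-highest bid: $38.1.
Surplus = $59.5 − $38.1 = $21.4.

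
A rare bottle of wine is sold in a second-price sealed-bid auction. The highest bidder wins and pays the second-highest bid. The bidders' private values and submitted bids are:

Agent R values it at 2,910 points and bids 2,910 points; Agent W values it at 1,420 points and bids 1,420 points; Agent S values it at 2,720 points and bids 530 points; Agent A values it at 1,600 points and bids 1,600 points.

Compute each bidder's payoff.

Sorted high to low: Agent R 2,910 points > Agent A 1,600 points > Agent W 1,420 points > Agent S 530 points.
Agent R has the top bid and wins; the price is the second-highest bid, 1,600 points.
Agent R's payoff = 2,910 points − 1,600 points = 1,310 points. All other bidders lose, so their payoff is 0.

Agent R 1,310 points, Agent W 0 points, Agent S 0 points, Agent A 0 points.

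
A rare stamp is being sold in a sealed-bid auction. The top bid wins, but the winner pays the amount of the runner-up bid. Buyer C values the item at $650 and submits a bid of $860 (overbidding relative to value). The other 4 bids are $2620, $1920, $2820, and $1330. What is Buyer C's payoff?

Payoff = $0.

Highest competing bid: $2820.
Buyer C's bid $860 is not the highest, so Buyer C loses, pays nothing, and earns zero payoff.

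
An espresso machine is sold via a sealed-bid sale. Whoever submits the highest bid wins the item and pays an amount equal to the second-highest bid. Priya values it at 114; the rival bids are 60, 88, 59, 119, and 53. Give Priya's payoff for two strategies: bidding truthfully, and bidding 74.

The highest competing bid is 119.
Bidding truthfully at 114: the top bid is 119 (a rival), so Priya loses. Payoff = 0.
Bidding 74: the top bid is 119 (a rival), so Priya loses. Payoff = 0.

Truthful: 0; alternative: 0.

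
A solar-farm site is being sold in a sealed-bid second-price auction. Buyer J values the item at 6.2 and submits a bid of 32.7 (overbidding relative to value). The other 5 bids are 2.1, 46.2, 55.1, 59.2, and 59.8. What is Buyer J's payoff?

0.0

Highest competing bid: 59.8.
Buyer J's bid 32.7 is not the highest, so Buyer J loses, pays nothing, and earns zero payoff.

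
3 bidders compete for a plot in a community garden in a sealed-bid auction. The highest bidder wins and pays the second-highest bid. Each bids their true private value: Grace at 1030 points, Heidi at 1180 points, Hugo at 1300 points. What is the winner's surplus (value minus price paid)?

Winner's surplus: 120 points.

Sorted high to low: Hugo 1300 points > Heidi 1180 points > Grace 1030 points.
Hugo wins with the top bid and pays the second-highest, 1180 points.
Surplus = 1300 points − 1180 points = 120 points.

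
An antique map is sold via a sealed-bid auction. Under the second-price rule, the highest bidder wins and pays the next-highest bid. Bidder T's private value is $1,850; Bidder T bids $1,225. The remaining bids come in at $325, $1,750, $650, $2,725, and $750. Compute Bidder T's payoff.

Bidder T's payoff: $0.

Highest competing bid: $2,725.
Bidder T's bid $1,225 is not the highest, so Bidder T loses, pays nothing, and earns zero payoff.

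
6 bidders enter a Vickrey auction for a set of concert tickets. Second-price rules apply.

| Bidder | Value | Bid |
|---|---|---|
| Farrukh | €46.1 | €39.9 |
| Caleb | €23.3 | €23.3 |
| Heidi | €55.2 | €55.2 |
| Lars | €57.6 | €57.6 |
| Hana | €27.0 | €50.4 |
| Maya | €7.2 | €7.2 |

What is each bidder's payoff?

Ordered from highest: Lars €57.6, then Heidi €55.2, then Hana €50.4, then Farrukh €39.9, then Caleb €23.3, then Maya €7.2.
Lars has the top bid and wins; the price is the second-highest bid, €55.2.
Lars's payoff = €57.6 − €55.2 = €2.4. All other bidders lose, so their payoff is 0.

Payoffs: Farrukh €0.0, Caleb €0.0, Heidi €0.0, Lars €2.4, Hana €0.0, Maya €0.0.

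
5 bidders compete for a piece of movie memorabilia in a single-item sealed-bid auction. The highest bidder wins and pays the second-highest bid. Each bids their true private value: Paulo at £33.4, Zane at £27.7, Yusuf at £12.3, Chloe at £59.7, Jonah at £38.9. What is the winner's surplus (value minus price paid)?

Ordered from highest: Chloe £59.7; Jonah £38.9; Paulo £33.4; Zane £27.7; Yusuf £12.3.
Chloe wins with the top bid and pays the second-highest, £38.9.
Surplus = £59.7 − £38.9 = £20.8.

Winner's surplus: £20.8.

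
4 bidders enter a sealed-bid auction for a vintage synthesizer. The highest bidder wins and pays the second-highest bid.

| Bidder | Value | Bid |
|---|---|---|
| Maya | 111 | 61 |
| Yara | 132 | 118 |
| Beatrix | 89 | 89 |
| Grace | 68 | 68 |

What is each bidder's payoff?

Payoffs: Maya 0, Yara 43, Beatrix 0, Grace 0.

Bids in descending order: Yara 118; Beatrix 89; Grace 68; Maya 61.
Yara has the top bid and wins; the price is the second-highest bid, 89.
Yara's payoff = 132 − 89 = 43. All other bidders lose, so their payoff is 0.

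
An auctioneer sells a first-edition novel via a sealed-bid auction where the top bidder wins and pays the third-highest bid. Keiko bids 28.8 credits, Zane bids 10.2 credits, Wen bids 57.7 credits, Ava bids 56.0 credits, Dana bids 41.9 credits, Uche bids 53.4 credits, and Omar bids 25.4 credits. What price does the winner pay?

Ranking the bids: Wen 57.7 credits, then Ava 56.0 credits, then Uche 53.4 credits, then Dana 41.9 credits, then Keiko 28.8 credits, then Omar 25.4 credits, then Zane 10.2 credits.
Wen is the highest bidder, so Wen wins.
Under the third-price rule, the price is the third-highest bid: 53.4 credits.

Price paid: 53.4 credits.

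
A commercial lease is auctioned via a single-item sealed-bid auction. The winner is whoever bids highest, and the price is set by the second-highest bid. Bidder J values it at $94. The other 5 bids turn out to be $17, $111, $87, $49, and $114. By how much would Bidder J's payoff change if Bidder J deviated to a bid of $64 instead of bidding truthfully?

The highest competing bid is $114.
Bidding truthfully at $94: the top bid is $114 (a rival), so Bidder J loses. Payoff = $0.
Bidding $64: the top bid is $114 (a rival), so Bidder J loses. Payoff = $0.
Change = $0 − $0 = $0.

$0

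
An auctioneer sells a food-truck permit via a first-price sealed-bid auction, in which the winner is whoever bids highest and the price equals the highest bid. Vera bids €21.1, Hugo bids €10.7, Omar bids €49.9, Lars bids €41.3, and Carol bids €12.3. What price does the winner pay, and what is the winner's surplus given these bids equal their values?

The winner pays €49.9 for a surplus of €0.0.

Ordered from highest: Omar €49.9, then Lars €41.3, then Vera €21.1, then Carol €12.3, then Hugo €10.7.
Omar is the highest bidder, so Omar wins.
Under the first-price rule, the price is the highest bid: €49.9.
Surplus = €49.9 − €49.9 = €0.0.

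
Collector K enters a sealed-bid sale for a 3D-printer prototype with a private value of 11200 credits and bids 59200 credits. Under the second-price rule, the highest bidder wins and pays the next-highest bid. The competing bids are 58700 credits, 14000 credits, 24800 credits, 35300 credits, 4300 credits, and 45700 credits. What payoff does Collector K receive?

Highest competing bid: 58700 credits.
Collector K's bid 59200 credits is the highest overall, so Collector K wins and pays the second-highest bid, 58700 credits.
Payoff = value − price = 11200 credits − 58700 credits = -47500 credits.

Payoff = -47500 credits.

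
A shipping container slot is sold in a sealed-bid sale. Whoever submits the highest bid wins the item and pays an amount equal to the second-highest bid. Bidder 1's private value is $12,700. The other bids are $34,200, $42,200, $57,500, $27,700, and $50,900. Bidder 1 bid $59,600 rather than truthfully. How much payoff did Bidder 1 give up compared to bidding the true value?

$44,800

The highest competing bid is $57,500.
Bidding truthfully at $12,700: the top bid is $57,500 (a rival), so Bidder 1 loses. Payoff = $0.
Bidding $59,600: Bidder 1 has the top bid, wins, and pays the second-highest bid $57,500. Payoff = $12,700 − $57,500 = -$44,800.
Regret = truthful payoff − actual payoff = $0 − -$44,800 = $44,800.
This is the dominant-strategy logic: truthful bidding weakly beats any alternative.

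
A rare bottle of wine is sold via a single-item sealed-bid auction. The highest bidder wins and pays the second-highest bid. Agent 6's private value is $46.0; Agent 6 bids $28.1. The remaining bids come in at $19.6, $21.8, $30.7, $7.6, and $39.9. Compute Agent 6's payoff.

Payoff = $0.0.

Highest competing bid: $39.9.
Agent 6's bid $28.1 is not the highest, so Agent 6 loses, pays nothing, and earns zero payoff.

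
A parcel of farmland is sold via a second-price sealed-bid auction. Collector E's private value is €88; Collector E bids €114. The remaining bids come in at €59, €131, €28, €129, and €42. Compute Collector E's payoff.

€0

Highest competing bid: €131.
Collector E's bid €114 is not the highest, so Collector E loses, pays nothing, and earns zero payoff.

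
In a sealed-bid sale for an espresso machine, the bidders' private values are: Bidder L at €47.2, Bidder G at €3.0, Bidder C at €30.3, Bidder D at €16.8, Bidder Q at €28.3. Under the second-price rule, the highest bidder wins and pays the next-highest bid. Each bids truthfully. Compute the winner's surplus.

Ordered from highest: Bidder L €47.2; Bidder C €30.3; Bidder Q €28.3; Bidder D €16.8; Bidder G €3.0.
Bidder L wins with the top bid and pays the second-highest, €30.3.
Surplus = €47.2 − €30.3 = €16.9.

€16.9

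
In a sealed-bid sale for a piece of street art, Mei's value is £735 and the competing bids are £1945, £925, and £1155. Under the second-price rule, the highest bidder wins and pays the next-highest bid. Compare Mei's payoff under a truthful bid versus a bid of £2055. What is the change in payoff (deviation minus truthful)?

The highest competing bid is £1945.
Bidding truthfully at £735: the top bid is £1945 (a rival), so Mei loses. Payoff = £0.
Bidding £2055: Mei has the top bid, wins, and pays the second-highest bid £1945. Payoff = £735 − £1945 = -£1210.
Change = -£1210 − £0 = -£1210.

Change in payoff: -£1210.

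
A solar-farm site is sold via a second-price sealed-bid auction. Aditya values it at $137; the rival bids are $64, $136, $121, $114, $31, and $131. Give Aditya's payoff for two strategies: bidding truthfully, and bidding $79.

Truthful: $1; alternative: $0.

The highest competing bid is $136.
Bidding truthfully at $137: Aditya has the top bid, wins, and pays the second-highest bid $136. Payoff = $137 − $136 = $1.
Bidding $79: the top bid is $136 (a rival), so Aditya loses. Payoff = $0.
This is the dominant-strategy logic: truthful bidding weakly beats any alternative.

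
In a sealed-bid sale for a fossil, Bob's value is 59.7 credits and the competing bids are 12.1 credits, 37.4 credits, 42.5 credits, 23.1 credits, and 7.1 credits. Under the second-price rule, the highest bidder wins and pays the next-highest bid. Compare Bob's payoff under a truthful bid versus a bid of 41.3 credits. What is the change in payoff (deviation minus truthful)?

The highest competing bid is 42.5 credits.
Bidding truthfully at 59.7 credits: Bob has the top bid, wins, and pays the second-highest bid 42.5 credits. Payoff = 59.7 credits − 42.5 credits = 17.2 credits.
Bidding 41.3 credits: the top bid is 42.5 credits (a rival), so Bob loses. Payoff = 0.0 credits.
Change = 0.0 credits − 17.2 credits = -17.2 credits.

Payoff change: -17.2 credits.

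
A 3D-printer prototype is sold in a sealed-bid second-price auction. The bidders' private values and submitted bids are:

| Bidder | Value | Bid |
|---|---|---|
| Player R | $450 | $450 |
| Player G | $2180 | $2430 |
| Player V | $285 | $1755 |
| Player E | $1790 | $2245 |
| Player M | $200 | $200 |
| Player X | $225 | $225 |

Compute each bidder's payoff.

Ordered from highest: Player G $2430, then Player E $2245, then Player V $1755, then Player R $450, then Player X $225, then Player M $200.
Player G has the top bid and wins; the price is the second-highest bid, $2245.
Player G's payoff = $2180 − $2245 = -$65. All other bidders lose, so their payoff is 0.

Player R $0, Player G -$65, Player V $0, Player E $0, Player M $0, Player X $0.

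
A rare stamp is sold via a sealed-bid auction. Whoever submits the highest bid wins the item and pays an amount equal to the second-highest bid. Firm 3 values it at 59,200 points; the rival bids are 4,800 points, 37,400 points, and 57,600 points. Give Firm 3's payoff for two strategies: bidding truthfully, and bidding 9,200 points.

(a) 1,600 points  (b) 0 points

The highest competing bid is 57,600 points.
Bidding truthfully at 59,200 points: Firm 3 has the top bid, wins, and pays the second-highest bid 57,600 points. Payoff = 59,200 points − 57,600 points = 1,600 points.
Bidding 9,200 points: the top bid is 57,600 points (a rival), so Firm 3 loses. Payoff = 0 points.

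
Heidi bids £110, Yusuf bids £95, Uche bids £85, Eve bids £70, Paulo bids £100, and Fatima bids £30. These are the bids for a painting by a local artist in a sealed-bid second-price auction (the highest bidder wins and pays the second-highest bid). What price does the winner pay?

£100

Ranking the bids: Heidi £110, then Paulo £100, then Yusuf £95, then Uche £85, then Eve £70, then Fatima £30.
Heidi is the highest bidder, so Heidi wins.
Under the second-price rule, the price is the second-highest bid: £100.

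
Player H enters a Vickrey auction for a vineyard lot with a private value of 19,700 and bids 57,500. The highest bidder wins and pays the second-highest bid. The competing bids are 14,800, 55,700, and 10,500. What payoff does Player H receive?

-36,000

Highest competing bid: 55,700.
Player H's bid 57,500 is the highest overall, so Player H wins and pays the second-highest bid, 55,700.
Payoff = value − price = 19,700 − 55,700 = -36,000.
Overbidding won the item at a price above value — truthful bidding would have avoided this loss.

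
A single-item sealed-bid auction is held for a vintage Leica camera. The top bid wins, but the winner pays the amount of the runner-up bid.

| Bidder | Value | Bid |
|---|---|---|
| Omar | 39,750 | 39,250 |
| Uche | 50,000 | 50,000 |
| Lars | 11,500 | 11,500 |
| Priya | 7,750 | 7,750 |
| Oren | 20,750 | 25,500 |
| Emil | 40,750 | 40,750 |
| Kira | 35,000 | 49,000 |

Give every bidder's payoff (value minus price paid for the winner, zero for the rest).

Ordered from highest: Uche 50,000, then Kira 49,000, then Emil 40,750, then Omar 39,250, then Oren 25,500, then Lars 11,500, then Priya 7,750.
Uche has the top bid and wins; the price is the second-highest bid, 49,000.
Uche's payoff = 50,000 − 49,000 = 1,000. All other bidders lose, so their payoff is 0.

Omar 0, Uche 1,000, Lars 0, Priya 0, Oren 0, Emil 0, Kira 0.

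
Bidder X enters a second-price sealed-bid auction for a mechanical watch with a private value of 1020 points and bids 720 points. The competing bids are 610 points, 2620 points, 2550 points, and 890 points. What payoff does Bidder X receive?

0 points

Highest competing bid: 2620 points.
Bidder X's bid 720 points is not the highest, so Bidder X loses, pays nothing, and earns zero payoff.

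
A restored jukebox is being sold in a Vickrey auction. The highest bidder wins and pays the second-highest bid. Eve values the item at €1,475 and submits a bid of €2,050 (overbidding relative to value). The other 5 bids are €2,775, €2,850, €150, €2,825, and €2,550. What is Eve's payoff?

€0

Highest competing bid: €2,850.
Eve's bid €2,050 is not the highest, so Eve loses, pays nothing, and earns zero payoff.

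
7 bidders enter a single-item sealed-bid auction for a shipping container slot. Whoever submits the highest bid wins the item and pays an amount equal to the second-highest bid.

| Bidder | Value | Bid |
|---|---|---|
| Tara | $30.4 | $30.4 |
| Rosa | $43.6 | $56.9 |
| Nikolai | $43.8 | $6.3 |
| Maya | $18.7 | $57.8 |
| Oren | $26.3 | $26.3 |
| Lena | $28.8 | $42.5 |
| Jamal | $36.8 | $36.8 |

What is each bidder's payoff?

Tara $0.0, Rosa $0.0, Nikolai $0.0, Maya -$38.2, Oren $0.0, Lena $0.0, Jamal $0.0.

Ordered from highest: Maya $57.8 > Rosa $56.9 > Lena $42.5 > Jamal $36.8 > Tara $30.4 > Oren $26.3 > Nikolai $6.3.
Maya has the top bid and wins; the price is the second-highest bid, $56.9.
Maya's payoff = $18.7 − $56.9 = -$38.2. All other bidders lose, so their payoff is 0.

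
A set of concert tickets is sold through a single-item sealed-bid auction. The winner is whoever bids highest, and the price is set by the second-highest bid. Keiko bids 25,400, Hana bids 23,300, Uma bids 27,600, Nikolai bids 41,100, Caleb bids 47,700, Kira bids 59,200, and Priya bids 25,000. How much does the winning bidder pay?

47,700

Ordered from highest: Kira 59,200; Caleb 47,700; Nikolai 41,100; Uma 27,600; Keiko 25,400; Priya 25,000; Hana 23,300.
Kira has the highest bid, so Kira wins.
The second-highest bid is 47,700, so that is what Kira pays.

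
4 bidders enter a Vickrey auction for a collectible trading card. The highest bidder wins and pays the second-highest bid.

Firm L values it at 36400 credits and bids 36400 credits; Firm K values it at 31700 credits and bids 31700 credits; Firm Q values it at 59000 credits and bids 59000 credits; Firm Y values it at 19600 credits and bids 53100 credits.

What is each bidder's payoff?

Firm L 0 credits, Firm K 0 credits, Firm Q 5900 credits, Firm Y 0 credits.

Ranking the bids: Firm Q 59000 credits; Firm Y 53100 credits; Firm L 36400 credits; Firm K 31700 credits.
Firm Q has the top bid and wins; the price is the second-highest bid, 53100 credits.
Firm Q's payoff = 59000 credits − 53100 credits = 5900 credits. All other bidders lose, so their payoff is 0.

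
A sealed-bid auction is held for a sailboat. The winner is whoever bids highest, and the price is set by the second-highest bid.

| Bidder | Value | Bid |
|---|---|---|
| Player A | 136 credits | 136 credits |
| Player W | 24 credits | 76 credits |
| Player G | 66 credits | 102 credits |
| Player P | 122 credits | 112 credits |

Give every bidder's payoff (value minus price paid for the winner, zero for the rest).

Sorted high to low: Player A 136 credits > Player P 112 credits > Player G 102 credits > Player W 76 credits.
Player A has the top bid and wins; the price is the second-highest bid, 112 credits.
Player A's payoff = 136 credits − 112 credits = 24 credits. All other bidders lose, so their payoff is 0.

Player A 24 credits, Player W 0 credits, Player G 0 credits, Player P 0 credits.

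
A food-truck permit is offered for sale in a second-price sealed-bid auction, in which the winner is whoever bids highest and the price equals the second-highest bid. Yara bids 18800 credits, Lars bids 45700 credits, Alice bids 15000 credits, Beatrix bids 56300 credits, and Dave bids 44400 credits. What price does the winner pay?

Price paid: 45700 credits.

Ranking the bids: Beatrix 56300 credits; Lars 45700 credits; Dave 44400 credits; Yara 18800 credits; Alice 15000 credits.
Beatrix is the highest bidder, so Beatrix wins.
Under the second-price rule, the price is the second-highest bid: 45700 credits.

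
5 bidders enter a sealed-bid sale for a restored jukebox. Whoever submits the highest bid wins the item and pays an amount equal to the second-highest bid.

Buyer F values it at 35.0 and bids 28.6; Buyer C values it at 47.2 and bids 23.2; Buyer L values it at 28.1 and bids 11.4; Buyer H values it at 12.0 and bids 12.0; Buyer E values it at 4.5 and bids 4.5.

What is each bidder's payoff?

Buyer F 11.8, Buyer C 0.0, Buyer L 0.0, Buyer H 0.0, Buyer E 0.0.

Ordered from highest: Buyer F 28.6; Buyer C 23.2; Buyer H 12.0; Buyer L 11.4; Buyer E 4.5.
Buyer F has the top bid and wins; the price is the second-highest bid, 23.2.
Buyer F's payoff = 35.0 − 23.2 = 11.8. All other bidders lose, so their payoff is 0.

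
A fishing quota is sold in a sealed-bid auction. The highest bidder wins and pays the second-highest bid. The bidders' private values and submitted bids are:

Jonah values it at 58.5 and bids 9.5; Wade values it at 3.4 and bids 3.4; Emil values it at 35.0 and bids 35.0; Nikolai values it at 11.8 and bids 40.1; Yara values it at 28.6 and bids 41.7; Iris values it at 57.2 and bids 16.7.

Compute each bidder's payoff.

Jonah 0.0, Wade 0.0, Emil 0.0, Nikolai 0.0, Yara -11.5, Iris 0.0.

Sorted high to low: Yara 41.7 > Nikolai 40.1 > Emil 35.0 > Iris 16.7 > Jonah 9.5 > Wade 3.4.
Yara has the top bid and wins; the price is the second-highest bid, 40.1.
Yara's payoff = 28.6 − 40.1 = -11.5. All other bidders lose, so their payoff is 0.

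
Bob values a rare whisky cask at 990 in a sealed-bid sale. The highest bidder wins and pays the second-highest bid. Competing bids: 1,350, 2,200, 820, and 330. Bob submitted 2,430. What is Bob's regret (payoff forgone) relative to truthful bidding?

Payoff forgone: 1,210.

The highest competing bid is 2,200.
Bidding truthfully at 990: the top bid is 2,200 (a rival), so Bob loses. Payoff = 0.
Bidding 2,430: Bob has the top bid, wins, and pays the second-highest bid 2,200. Payoff = 990 − 2,200 = -1,210.
Regret = truthful payoff − actual payoff = 0 − -1,210 = 1,210.
This is the dominant-strategy logic: truthful bidding weakly beats any alternative.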